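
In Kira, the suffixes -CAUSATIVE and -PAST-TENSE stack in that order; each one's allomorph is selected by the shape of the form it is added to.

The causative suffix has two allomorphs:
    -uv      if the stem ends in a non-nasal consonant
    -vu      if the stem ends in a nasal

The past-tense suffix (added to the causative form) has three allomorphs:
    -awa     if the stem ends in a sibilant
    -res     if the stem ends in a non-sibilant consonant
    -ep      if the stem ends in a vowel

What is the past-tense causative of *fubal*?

Since the final consonant of *fubal* is /l/ (non-nasal), it takes -uv, giving *fubaluv*.
Since the final sound of the causative form *fubaluv* is /v/ (a non-sibilant consonant), it takes -res, giving *fubaluvres*.

fubaluvres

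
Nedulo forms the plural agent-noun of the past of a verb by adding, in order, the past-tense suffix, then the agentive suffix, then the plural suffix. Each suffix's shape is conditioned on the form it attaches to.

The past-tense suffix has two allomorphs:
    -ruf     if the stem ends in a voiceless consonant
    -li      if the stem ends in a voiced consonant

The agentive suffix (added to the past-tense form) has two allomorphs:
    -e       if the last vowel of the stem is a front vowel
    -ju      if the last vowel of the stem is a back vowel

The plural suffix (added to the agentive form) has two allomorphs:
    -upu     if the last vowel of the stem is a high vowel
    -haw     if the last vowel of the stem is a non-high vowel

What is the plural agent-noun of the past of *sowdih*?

The final consonant of *sowdih* is /h/, which is voiceless, so the past-tense suffix is -ruf, giving *sowdihruf*.
The past-tense form *sowdihruf* — last vowel /u/ (a back vowel) → -ju → *sowdihrufju*.
The last vowel of the agentive form *sowdihrufju* is /u/, which is a high vowel, so the plural suffix is -upu, giving *sowdihrufjuupu*.

sowdihrufjuupu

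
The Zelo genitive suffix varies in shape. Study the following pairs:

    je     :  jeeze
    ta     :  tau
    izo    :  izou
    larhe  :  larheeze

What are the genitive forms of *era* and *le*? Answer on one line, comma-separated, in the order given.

The pattern is front/back vowel harmony: -eze when the last vowel of the stem is a front vowel (*je*, *larhe*); -u when the last vowel of the stem is a back vowel (*ta*, *izo*).
*era*: last vowel = /a/, a back vowel → -u → *erau*.
*le*: last vowel = /e/, a front vowel → -eze → *leeze*.

erau, leeze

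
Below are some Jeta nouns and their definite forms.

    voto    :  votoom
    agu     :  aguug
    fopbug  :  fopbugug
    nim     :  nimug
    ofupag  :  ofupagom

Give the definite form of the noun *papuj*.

The alternation tracks the last vowel of the stem — -ug when the last vowel of the stem is a high vowel (*agu*, *fopbug*, *nim*); -om when the last vowel of the stem is a non-high vowel (*voto*, *ofupag*).
*papuj* — last vowel /u/ (a high vowel) → -ug → *papujug*.

papujug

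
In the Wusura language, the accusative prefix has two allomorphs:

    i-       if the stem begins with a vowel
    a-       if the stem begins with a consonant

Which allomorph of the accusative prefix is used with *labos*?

a-

Since the first sound of *labos* is /l/ (a consonant), it takes a-.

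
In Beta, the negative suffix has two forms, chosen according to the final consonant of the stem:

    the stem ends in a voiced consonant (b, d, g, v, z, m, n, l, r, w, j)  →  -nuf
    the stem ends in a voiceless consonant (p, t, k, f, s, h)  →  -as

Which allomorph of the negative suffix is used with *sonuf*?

-as

*sonuf* — final consonant /f/ (voiceless) → -as.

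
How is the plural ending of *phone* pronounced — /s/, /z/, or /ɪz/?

/z/

The stem *phone* ends in a voiced non-sibilant sound.
The plural suffix surfaces as /ɪz/ after sibilants, /s/ after other voiceless consonants, and /z/ after other voiced sounds.
So the plural -s on *phone* is pronounced /z/.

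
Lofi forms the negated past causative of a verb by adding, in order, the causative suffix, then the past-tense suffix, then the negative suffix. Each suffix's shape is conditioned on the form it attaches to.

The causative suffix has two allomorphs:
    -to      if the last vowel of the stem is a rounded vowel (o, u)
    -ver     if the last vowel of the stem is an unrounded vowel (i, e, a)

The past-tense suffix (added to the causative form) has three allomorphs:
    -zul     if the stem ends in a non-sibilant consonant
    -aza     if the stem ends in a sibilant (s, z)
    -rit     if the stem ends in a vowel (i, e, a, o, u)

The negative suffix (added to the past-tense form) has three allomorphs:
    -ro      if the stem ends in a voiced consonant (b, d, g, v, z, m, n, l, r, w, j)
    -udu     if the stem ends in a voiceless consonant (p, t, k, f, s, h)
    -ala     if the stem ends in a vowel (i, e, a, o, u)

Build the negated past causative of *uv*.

*uv*: last vowel = /u/, a rounded vowel → -to → *uvto*.
Since the final sound of the causative form *uvto* is /o/ (a vowel), it takes -rit, giving *uvtorit*.
The final sound of the past-tense form *uvtorit* is /t/, which is a voiceless consonant, so the negative suffix is -udu, giving *uvtoritudu*.

uvtoritudu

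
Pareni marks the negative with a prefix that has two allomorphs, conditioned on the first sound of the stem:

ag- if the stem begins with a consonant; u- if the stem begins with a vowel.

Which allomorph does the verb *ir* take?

Since the first sound of *ir* is /i/ (a vowel), it takes u-.

u-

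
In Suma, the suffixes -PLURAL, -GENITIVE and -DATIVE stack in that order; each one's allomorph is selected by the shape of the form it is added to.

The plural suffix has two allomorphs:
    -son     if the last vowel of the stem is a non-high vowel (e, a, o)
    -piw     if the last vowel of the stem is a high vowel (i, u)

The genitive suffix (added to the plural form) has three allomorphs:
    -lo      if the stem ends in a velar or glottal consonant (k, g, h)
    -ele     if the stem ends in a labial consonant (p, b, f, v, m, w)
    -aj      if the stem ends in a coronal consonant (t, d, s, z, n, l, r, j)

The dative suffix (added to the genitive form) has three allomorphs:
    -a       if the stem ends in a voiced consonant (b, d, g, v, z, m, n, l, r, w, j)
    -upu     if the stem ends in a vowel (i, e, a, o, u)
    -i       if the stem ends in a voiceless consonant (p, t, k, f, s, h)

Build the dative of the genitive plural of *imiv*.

imivpiweleupu

Since the last vowel of *imiv* is /i/ (a high vowel), it takes -piw, giving *imivpiw*.
Since the final consonant of the plural form *imivpiw* is /w/ (labial), it takes -ele, giving *imivpiwele*.
The genitive form *imivpiwele* — final sound /e/ (a vowel) → -upu → *imivpiweleupu*.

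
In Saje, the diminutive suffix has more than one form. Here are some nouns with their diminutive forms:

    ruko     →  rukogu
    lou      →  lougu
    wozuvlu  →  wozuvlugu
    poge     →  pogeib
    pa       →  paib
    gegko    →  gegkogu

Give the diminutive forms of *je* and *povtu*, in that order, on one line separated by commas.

jeib, povtugu

The suffix is conditioned by the last vowel: -gu when the last vowel of the stem is a rounded vowel (*ruko*, *lou*, *wozuvlu*, *gegko*); -ib when the last vowel of the stem is an unrounded vowel (*poge*, *pa*).
The last vowel of *je* is /e/, which is an unrounded vowel, so the suffix is -ib, giving *jeib*.
*povtu*: last vowel = /u/, a rounded vowel → -gu → *povtugu*.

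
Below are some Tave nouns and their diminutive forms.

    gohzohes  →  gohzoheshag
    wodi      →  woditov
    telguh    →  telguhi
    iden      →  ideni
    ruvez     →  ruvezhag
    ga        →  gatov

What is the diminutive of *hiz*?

The pattern is sibilance of the final sound: -hag when the stem ends in a sibilant (*gohzohes*, *ruvez*); -i when the stem ends in a non-sibilant consonant (*telguh*, *iden*); -tov when the stem ends in a vowel (*wodi*, *ga*).
*hiz* — final sound /z/ (a sibilant) → -hag → *hizhag*.

hizhag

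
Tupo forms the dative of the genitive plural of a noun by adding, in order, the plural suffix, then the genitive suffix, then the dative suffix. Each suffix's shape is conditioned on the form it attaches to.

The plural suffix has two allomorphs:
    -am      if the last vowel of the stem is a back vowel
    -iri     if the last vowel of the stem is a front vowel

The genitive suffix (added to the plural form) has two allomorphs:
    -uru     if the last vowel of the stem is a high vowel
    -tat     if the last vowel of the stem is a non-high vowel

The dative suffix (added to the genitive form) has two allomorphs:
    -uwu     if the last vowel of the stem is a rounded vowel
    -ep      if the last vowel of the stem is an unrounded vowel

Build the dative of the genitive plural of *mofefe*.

The last vowel of *mofefe* is /e/, which is a front vowel, so the plural suffix is -iri, giving *mofefeiri*.
The plural form *mofefeiri*: last vowel = /i/, a high vowel → -uru → *mofefeiriuru*.
The genitive form *mofefeiriuru*: last vowel = /u/, a rounded vowel → -uwu → *mofefeiriuruuwu*.

mofefeiriuruuwu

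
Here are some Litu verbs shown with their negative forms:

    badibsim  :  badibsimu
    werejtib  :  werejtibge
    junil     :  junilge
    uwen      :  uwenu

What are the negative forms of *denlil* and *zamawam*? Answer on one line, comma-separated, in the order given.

denlilge, zamawamu

The alternation tracks the final consonant of the stem — -u when the stem ends in a nasal (*badibsim*, *uwen*); -ge when the stem ends in a non-nasal consonant (*werejtib*, *junil*).
*denlil*: final consonant = /l/, non-nasal → -ge → *denlilge*.
*zamawam*: final consonant = /m/, a nasal → -u → *zamawamu*.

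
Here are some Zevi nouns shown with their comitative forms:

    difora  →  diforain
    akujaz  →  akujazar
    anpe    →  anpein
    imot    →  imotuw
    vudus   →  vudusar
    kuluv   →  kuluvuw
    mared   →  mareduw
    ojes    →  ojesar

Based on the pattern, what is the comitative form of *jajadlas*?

jajadlasar

Looking at the final sound of each stem: -ar when the stem ends in a sibilant (*akujaz*, *vudus*, *ojes*); -uw when the stem ends in a non-sibilant consonant (*imot*, *kuluv*, *mared*); -in when the stem ends in a vowel (*difora*, *anpe*).
The final sound of *jajadlas* is /s/, which is a sibilant, so the suffix is -ar, giving *jajadlasar*.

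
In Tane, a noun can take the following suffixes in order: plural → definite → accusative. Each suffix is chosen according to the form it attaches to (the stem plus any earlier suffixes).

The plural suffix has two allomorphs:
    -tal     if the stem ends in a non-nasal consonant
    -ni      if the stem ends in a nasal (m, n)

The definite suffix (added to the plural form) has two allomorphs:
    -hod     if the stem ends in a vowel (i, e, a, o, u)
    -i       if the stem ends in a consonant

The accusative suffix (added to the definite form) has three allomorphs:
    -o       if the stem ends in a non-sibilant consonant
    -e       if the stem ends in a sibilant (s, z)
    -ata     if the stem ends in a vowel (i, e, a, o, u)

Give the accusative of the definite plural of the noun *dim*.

The final consonant of *dim* is /m/, which is a nasal, so the plural suffix is -ni, giving *dimni*.
The final sound of the plural form *dimni* is /i/, which is a vowel, so the definite suffix is -hod, giving *dimnihod*.
Since the final sound of the definite form *dimnihod* is /d/ (a non-sibilant consonant), it takes -o, giving *dimnihodo*.

dimnihodo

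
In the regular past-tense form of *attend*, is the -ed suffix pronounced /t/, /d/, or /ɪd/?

The stem *attend* ends in /t/ or /d/.
The -ed suffix is realized as /ɪd/ after /t, d/; as /t/ after other voiceless consonants; and as /d/ after other voiced sounds.
So -ed on *attend* is pronounced /ɪd/.

/ɪd/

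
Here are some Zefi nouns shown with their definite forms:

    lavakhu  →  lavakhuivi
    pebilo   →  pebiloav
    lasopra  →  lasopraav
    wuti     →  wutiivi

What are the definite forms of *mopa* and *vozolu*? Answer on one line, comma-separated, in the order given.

mopaav, vozoluivi

Looking at the last vowel of each stem: -ivi when the last vowel of the stem is a high vowel (*lavakhu*, *wuti*); -av when the last vowel of the stem is a non-high vowel (*pebilo*, *lasopra*).
*mopa*: last vowel = /a/, a non-high vowel → -av → *mopaav*.
*vozolu*: last vowel = /u/, a high vowel → -ivi → *vozoluivi*.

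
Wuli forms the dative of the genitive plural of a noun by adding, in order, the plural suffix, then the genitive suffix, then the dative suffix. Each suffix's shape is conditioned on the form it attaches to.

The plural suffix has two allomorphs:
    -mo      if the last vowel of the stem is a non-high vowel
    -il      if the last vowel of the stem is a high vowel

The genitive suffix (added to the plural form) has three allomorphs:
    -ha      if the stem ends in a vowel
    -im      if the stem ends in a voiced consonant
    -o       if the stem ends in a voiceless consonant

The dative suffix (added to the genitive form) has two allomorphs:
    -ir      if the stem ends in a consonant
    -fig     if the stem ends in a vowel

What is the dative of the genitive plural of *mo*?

The last vowel of *mo* is /o/, which is a non-high vowel, so the plural suffix is -mo, giving *momo*.
The plural form *momo*: final sound = /o/, a vowel → -ha → *momoha*.
The final sound of the genitive form *momoha* is /a/, which is a vowel, so the dative suffix is -fig, giving *momohafig*.

momohafig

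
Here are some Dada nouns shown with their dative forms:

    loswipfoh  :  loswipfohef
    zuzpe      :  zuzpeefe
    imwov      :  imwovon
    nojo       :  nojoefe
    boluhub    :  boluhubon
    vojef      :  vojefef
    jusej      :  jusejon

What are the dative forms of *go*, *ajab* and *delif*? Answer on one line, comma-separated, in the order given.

The alternation tracks the final sound of the stem — -ef when the stem ends in a voiceless consonant (*loswipfoh*, *vojef*); -on when the stem ends in a voiced consonant (*imwov*, *boluhub*, *jusej*); -efe when the stem ends in a vowel (*zuzpe*, *nojo*).
Since the final sound of *go* is /o/ (a vowel), it takes -efe, giving *goefe*.
*ajab*: final sound = /b/, a voiced consonant → -on → *ajabon*.
*delif*: final sound = /f/, a voiceless consonant → -ef → *delifef*.

goefe, ajabon, delifef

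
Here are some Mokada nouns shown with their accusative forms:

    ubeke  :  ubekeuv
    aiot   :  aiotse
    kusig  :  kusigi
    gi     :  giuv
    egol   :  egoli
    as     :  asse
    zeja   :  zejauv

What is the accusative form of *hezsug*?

The pattern is voicing of the final sound: -se when the stem ends in a voiceless consonant (*aiot*, *as*); -i when the stem ends in a voiced consonant (*kusig*, *egol*); -uv when the stem ends in a vowel (*ubeke*, *gi*, *zeja*).
The final sound of *hezsug* is /g/, which is a voiced consonant, so the suffix is -i, giving *hezsugi*.

hezsugi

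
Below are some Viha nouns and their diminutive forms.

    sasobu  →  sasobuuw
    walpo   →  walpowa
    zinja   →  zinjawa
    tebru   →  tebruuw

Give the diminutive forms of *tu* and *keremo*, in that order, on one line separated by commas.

Looking at the last vowel of each stem: -uw when the last vowel of the stem is a high vowel (*sasobu*, *tebru*); -wa when the last vowel of the stem is a non-high vowel (*walpo*, *zinja*).
The last vowel of *tu* is /u/, which is a high vowel, so the suffix is -uw, giving *tuuw*.
Since the last vowel of *keremo* is /o/ (a non-high vowel), it takes -wa, giving *keremowa*.

tuuw, keremowa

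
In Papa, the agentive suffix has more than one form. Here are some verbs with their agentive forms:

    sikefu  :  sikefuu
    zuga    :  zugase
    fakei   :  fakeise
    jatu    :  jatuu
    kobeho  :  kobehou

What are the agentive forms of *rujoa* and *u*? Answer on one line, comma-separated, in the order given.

rujoase, uu

The alternation tracks the last vowel of the stem — -u when the last vowel of the stem is a rounded vowel (*sikefu*, *jatu*, *kobeho*); -se when the last vowel of the stem is an unrounded vowel (*zuga*, *fakei*).
Since the last vowel of *rujoa* is /a/ (an unrounded vowel), it takes -se, giving *rujoase*.
*u*: last vowel = /u/, a rounded vowel → -u → *uu*.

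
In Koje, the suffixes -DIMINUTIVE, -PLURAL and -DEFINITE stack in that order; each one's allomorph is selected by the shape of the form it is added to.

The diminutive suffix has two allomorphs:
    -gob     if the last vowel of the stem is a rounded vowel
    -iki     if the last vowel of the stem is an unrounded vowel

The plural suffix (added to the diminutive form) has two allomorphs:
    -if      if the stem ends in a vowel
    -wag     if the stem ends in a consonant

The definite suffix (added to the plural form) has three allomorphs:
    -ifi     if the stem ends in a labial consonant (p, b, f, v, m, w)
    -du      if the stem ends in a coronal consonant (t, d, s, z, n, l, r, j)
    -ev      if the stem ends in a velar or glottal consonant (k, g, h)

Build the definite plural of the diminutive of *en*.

enikiififi

*en*: last vowel = /e/, an unrounded vowel → -iki → *eniki*.
The diminutive form *eniki* — final sound /i/ (a vowel) → -if → *enikiif*.
The plural form *enikiif*: final consonant = /f/, labial → -ifi → *enikiififi*.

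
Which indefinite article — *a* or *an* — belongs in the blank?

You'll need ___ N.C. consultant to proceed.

The indefinite article is chosen by the initial *sound* of the following word, not its spelling.
The initialism *N.C.* is read letter by letter; the first letter, N, is pronounced /ɛn/, which begins with a vowel sound.
So the article is *an*: You'll need an N.C. consultant to proceed.

an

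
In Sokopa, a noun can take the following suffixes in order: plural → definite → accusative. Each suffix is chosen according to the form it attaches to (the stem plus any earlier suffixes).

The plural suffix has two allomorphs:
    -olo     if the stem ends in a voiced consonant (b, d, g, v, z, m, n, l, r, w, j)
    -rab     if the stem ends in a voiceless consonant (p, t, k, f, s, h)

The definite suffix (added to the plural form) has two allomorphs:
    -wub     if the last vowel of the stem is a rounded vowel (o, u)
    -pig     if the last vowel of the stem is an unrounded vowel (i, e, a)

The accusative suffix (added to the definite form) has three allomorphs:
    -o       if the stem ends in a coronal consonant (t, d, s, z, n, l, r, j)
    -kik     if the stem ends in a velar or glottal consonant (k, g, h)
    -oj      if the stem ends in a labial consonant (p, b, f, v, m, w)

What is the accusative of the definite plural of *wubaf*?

*wubaf* — final consonant /f/ (voiceless) → -rab → *wubafrab*.
The plural form *wubafrab*: last vowel = /a/, an unrounded vowel → -pig → *wubafrabpig*.
The definite form *wubafrabpig*: final consonant = /g/, velar/glottal → -kik → *wubafrabpigkik*.

wubafrabpigkik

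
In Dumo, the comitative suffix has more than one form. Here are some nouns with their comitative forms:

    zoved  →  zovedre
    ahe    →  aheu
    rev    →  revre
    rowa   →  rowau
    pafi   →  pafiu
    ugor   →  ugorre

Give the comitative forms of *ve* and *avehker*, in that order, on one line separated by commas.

veu, avehkerre

The pattern is consonant vs. vowel: -re when the stem ends in a consonant (*zoved*, *rev*, *ugor*); -u when the stem ends in a vowel (*ahe*, *rowa*, *pafi*).
Since the final sound of *ve* is /e/ (a vowel), it takes -u, giving *veu*.
*avehker* — final sound /r/ (a consonant) → -re → *avehkerre*.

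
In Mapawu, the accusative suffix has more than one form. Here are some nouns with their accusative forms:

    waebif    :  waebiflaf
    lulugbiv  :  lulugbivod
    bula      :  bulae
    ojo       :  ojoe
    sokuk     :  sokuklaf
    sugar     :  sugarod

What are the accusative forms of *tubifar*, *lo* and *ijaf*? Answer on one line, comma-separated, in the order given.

tubifarod, loe, ijaflaf

Looking at the final sound of each stem: -laf when the stem ends in a voiceless consonant (*waebif*, *sokuk*); -od when the stem ends in a voiced consonant (*lulugbiv*, *sugar*); -e when the stem ends in a vowel (*bula*, *ojo*).
Since the final sound of *tubifar* is /r/ (a voiced consonant), it takes -od, giving *tubifarod*.
*lo* — final sound /o/ (a vowel) → -e → *loe*.
The final sound of *ijaf* is /f/, which is a voiceless consonant, so the suffix is -laf, giving *ijaflaf*.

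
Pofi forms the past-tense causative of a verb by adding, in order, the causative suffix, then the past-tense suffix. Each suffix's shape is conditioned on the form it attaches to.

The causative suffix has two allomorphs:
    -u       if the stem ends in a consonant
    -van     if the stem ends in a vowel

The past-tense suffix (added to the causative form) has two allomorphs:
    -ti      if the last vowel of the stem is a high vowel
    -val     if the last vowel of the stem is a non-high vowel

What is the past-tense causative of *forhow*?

forhowuti

*forhow* — final sound /w/ (a consonant) → -u → *forhowu*.
The causative form *forhowu* — last vowel /u/ (a high vowel) → -ti → *forhowuti*.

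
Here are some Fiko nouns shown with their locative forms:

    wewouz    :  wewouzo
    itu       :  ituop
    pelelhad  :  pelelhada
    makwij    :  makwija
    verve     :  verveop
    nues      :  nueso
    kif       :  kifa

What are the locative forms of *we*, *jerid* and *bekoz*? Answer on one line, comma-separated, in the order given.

weop, jerida, bekozo

The suffix is conditioned by the final sound: -o when the stem ends in a sibilant (*wewouz*, *nues*); -a when the stem ends in a non-sibilant consonant (*pelelhad*, *makwij*, *kif*); -op when the stem ends in a vowel (*itu*, *verve*).
Since the final sound of *we* is /e/ (a vowel), it takes -op, giving *weop*.
*jerid*: final sound = /d/, a non-sibilant consonant → -a → *jerida*.
Since the final sound of *bekoz* is /z/ (a sibilant), it takes -o, giving *bekozo*.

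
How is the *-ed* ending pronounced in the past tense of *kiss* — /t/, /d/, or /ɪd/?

The stem *kiss* ends in a voiceless consonant other than /t/.
The -ed suffix is realized as /ɪd/ after /t, d/; as /t/ after other voiceless consonants; and as /d/ after other voiced sounds.
So -ed on *kiss* is pronounced /t/.

/t/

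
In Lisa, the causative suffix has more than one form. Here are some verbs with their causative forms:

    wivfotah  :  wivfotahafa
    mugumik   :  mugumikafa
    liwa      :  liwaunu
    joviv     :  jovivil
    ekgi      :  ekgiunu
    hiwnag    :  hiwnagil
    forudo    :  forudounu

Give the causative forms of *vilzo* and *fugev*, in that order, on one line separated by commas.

vilzounu, fugevil

The suffix is conditioned by the final sound: -afa when the stem ends in a voiceless consonant (*wivfotah*, *mugumik*); -il when the stem ends in a voiced consonant (*joviv*, *hiwnag*); -unu when the stem ends in a vowel (*liwa*, *ekgi*, *forudo*).
*vilzo*: final sound = /o/, a vowel → -unu → *vilzounu*.
*fugev* — final sound /v/ (a voiced consonant) → -il → *fugevil*.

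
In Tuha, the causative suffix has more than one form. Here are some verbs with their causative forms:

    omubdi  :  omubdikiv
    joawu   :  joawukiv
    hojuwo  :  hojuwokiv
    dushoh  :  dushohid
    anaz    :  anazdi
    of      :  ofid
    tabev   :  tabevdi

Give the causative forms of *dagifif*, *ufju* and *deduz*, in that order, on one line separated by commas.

The alternation tracks the final sound of the stem — -id when the stem ends in a voiceless consonant (*dushoh*, *of*); -di when the stem ends in a voiced consonant (*anaz*, *tabev*); -kiv when the stem ends in a vowel (*omubdi*, *joawu*, *hojuwo*).
Since the final sound of *dagifif* is /f/ (a voiceless consonant), it takes -id, giving *dagififid*.
*ufju* — final sound /u/ (a vowel) → -kiv → *ufjukiv*.
The final sound of *deduz* is /z/, which is a voiced consonant, so the suffix is -di, giving *deduzdi*.

dagififid, ufjukiv, deduzdi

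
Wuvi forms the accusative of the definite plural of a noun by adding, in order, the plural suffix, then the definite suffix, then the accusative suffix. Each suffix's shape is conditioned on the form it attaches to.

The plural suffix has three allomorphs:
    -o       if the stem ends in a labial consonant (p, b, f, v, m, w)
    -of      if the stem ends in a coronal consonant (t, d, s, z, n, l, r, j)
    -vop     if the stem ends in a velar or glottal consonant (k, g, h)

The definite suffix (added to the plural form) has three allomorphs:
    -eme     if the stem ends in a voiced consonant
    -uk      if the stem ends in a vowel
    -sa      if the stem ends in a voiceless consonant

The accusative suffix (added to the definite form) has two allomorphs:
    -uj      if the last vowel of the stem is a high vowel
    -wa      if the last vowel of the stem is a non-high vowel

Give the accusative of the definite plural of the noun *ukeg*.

Since the final consonant of *ukeg* is /g/ (velar/glottal), it takes -vop, giving *ukegvop*.
Since the final sound of the plural form *ukegvop* is /p/ (a voiceless consonant), it takes -sa, giving *ukegvopsa*.
The definite form *ukegvopsa* — last vowel /a/ (a non-high vowel) → -wa → *ukegvopsawa*.

ukegvopsawa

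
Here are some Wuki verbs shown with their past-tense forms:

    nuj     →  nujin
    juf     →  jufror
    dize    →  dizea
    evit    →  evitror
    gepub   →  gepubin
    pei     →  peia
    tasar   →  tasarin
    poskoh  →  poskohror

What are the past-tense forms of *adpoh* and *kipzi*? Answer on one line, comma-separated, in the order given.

The alternation tracks the final sound of the stem — -ror when the stem ends in a voiceless consonant (*juf*, *evit*, *poskoh*); -in when the stem ends in a voiced consonant (*nuj*, *gepub*, *tasar*); -a when the stem ends in a vowel (*dize*, *pei*).
*adpoh* — final sound /h/ (a voiceless consonant) → -ror → *adpohror*.
Since the final sound of *kipzi* is /i/ (a vowel), it takes -a, giving *kipzia*.

adpohror, kipzia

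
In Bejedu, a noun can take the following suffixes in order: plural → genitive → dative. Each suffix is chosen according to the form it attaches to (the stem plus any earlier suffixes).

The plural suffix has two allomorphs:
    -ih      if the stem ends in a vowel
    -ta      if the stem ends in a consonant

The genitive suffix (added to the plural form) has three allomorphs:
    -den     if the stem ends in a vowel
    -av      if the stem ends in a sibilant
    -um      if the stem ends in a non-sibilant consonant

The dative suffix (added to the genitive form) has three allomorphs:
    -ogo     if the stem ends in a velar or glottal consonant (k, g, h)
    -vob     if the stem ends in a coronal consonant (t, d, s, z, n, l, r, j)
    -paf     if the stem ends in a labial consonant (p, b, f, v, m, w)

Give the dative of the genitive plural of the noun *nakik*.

*nakik*: final sound = /k/, a consonant → -ta → *nakikta*.
The plural form *nakikta*: final sound = /a/, a vowel → -den → *nakiktaden*.
The genitive form *nakiktaden* — final consonant /n/ (coronal) → -vob → *nakiktadenvob*.

nakiktadenvob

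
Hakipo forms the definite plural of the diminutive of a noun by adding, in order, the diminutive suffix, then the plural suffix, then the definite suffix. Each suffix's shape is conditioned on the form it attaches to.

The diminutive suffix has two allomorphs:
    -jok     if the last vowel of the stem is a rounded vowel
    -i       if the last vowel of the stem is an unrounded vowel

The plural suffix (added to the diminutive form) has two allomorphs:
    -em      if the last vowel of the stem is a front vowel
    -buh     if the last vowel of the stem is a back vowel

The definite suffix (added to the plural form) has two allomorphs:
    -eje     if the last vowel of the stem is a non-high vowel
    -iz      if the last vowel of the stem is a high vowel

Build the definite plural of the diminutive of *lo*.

lojokbuhiz

*lo*: last vowel = /o/, a rounded vowel → -jok → *lojok*.
The last vowel of the diminutive form *lojok* is /o/, which is a back vowel, so the plural suffix is -buh, giving *lojokbuh*.
The last vowel of the plural form *lojokbuh* is /u/, which is a high vowel, so the definite suffix is -iz, giving *lojokbuhiz*.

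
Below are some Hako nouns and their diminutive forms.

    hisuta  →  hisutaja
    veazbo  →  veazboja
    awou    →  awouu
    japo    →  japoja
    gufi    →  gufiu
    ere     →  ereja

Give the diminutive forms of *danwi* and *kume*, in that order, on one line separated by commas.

danwiu, kumeja

The alternation tracks the last vowel of the stem — -u when the last vowel of the stem is a high vowel (*awou*, *gufi*); -ja when the last vowel of the stem is a non-high vowel (*hisuta*, *veazbo*, *japo*, *ere*).
The last vowel of *danwi* is /i/, which is a high vowel, so the suffix is -u, giving *danwiu*.
*kume*: last vowel = /e/, a non-high vowel → -ja → *kumeja*.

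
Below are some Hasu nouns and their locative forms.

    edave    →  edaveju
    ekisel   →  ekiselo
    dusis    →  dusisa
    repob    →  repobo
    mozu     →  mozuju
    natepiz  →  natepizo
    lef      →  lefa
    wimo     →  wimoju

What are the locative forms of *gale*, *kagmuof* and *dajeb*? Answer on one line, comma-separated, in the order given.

galeju, kagmuofa, dajebo

The alternation tracks the final sound of the stem — -a when the stem ends in a voiceless consonant (*dusis*, *lef*); -o when the stem ends in a voiced consonant (*ekisel*, *repob*, *natepiz*); -ju when the stem ends in a vowel (*edave*, *mozu*, *wimo*).
*gale* — final sound /e/ (a vowel) → -ju → *galeju*.
*kagmuof*: final sound = /f/, a voiceless consonant → -a → *kagmuofa*.
Since the final sound of *dajeb* is /b/ (a voiced consonant), it takes -o, giving *dajebo*.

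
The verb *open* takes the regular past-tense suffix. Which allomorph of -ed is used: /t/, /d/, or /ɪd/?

/d/

The stem *open* ends in a voiced sound other than /d/.
The -ed suffix is realized as /ɪd/ after /t, d/; as /t/ after other voiceless consonants; and as /d/ after other voiced sounds.
So -ed on *open* is pronounced /d/.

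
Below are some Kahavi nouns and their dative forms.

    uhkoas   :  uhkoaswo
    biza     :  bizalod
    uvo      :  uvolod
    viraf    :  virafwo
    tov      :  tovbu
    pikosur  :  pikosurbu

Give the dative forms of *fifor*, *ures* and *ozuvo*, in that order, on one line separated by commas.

fiforbu, ureswo, ozuvolod

The pattern is voicing of the final sound: -wo when the stem ends in a voiceless consonant (*uhkoas*, *viraf*); -bu when the stem ends in a voiced consonant (*tov*, *pikosur*); -lod when the stem ends in a vowel (*biza*, *uvo*).
*fifor*: final sound = /r/, a voiced consonant → -bu → *fiforbu*.
Since the final sound of *ures* is /s/ (a voiceless consonant), it takes -wo, giving *ureswo*.
*ozuvo* — final sound /o/ (a vowel) → -lod → *ozuvolod*.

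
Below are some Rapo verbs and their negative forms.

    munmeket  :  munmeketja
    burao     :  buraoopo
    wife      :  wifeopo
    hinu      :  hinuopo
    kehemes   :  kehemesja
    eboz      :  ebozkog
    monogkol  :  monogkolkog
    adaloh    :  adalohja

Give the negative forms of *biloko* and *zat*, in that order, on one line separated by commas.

bilokoopo, zatja

The alternation tracks the final sound of the stem — -ja when the stem ends in a voiceless consonant (*munmeket*, *kehemes*, *adaloh*); -kog when the stem ends in a voiced consonant (*eboz*, *monogkol*); -opo when the stem ends in a vowel (*burao*, *wife*, *hinu*).
The final sound of *biloko* is /o/, which is a vowel, so the suffix is -opo, giving *bilokoopo*.
*zat* — final sound /t/ (a voiceless consonant) → -ja → *zatja*.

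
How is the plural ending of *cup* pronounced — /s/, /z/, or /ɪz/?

/s/

The stem *cup* ends in a voiceless non-sibilant consonant.
The plural suffix surfaces as /ɪz/ after sibilants, /s/ after other voiceless consonants, and /z/ after other voiced sounds.
So the plural -s on *cup* is pronounced /s/.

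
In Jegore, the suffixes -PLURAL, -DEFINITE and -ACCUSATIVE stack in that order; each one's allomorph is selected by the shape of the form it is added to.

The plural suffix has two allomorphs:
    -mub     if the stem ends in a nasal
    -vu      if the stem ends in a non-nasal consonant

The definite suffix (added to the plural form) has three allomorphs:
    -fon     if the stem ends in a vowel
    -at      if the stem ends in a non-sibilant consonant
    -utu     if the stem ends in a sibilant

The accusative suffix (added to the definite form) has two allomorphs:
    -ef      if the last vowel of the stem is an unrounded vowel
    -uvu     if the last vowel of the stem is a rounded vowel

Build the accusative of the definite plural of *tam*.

tammubatef

*tam*: final consonant = /m/, a nasal → -mub → *tammub*.
The final sound of the plural form *tammub* is /b/, which is a non-sibilant consonant, so the definite suffix is -at, giving *tammubat*.
The last vowel of the definite form *tammubat* is /a/, which is an unrounded vowel, so the accusative suffix is -ef, giving *tammubatef*.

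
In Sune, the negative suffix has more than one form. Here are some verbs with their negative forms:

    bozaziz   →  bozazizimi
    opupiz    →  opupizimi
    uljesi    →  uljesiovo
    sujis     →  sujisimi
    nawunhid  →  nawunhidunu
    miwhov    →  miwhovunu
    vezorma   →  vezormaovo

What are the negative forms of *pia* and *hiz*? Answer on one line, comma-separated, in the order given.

The suffix is conditioned by the final sound: -imi when the stem ends in a sibilant (*bozaziz*, *opupiz*, *sujis*); -unu when the stem ends in a non-sibilant consonant (*nawunhid*, *miwhov*); -ovo when the stem ends in a vowel (*uljesi*, *vezorma*).
*pia* — final sound /a/ (a vowel) → -ovo → *piaovo*.
*hiz* — final sound /z/ (a sibilant) → -imi → *hizimi*.

piaovo, hizimi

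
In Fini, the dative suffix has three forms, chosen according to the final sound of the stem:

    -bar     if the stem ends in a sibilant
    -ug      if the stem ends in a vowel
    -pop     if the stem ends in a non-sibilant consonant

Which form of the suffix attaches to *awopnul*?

-pop

*awopnul*: final sound = /l/, a non-sibilant consonant → -pop.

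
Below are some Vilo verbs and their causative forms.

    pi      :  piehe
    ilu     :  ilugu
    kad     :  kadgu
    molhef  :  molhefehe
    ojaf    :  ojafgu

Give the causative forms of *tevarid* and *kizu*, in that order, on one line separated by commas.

tevaridehe, kizugu

The alternation tracks the last vowel of the stem — -ehe when the last vowel of the stem is a front vowel (*pi*, *molhef*); -gu when the last vowel of the stem is a back vowel (*ilu*, *kad*, *ojaf*).
Since the last vowel of *tevarid* is /i/ (a front vowel), it takes -ehe, giving *tevaridehe*.
The last vowel of *kizu* is /u/, which is a back vowel, so the suffix is -gu, giving *kizugu*.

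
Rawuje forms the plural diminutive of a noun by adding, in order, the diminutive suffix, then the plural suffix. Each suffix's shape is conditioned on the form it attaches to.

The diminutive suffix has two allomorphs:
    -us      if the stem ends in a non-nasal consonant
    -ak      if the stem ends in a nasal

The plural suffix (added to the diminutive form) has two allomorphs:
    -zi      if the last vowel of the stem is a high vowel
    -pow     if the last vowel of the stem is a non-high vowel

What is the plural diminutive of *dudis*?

dudisuszi

*dudis*: final consonant = /s/, non-nasal → -us → *dudisus*.
The diminutive form *dudisus* — last vowel /u/ (a high vowel) → -zi → *dudisuszi*.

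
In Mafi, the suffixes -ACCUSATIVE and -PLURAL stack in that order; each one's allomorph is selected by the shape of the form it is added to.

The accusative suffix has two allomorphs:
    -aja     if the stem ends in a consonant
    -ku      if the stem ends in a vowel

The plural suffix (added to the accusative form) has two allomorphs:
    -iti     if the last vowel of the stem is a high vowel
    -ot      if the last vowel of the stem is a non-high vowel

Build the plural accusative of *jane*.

*jane* — final sound /e/ (a vowel) → -ku → *janeku*.
The accusative form *janeku*: last vowel = /u/, a high vowel → -iti → *janekuiti*.

janekuiti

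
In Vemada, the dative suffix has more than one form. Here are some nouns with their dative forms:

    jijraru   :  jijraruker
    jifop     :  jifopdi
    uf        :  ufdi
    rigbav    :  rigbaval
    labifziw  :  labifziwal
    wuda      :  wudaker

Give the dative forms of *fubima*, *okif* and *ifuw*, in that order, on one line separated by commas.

The suffix is conditioned by the final sound: -di when the stem ends in a voiceless consonant (*jifop*, *uf*); -al when the stem ends in a voiced consonant (*rigbav*, *labifziw*); -ker when the stem ends in a vowel (*jijraru*, *wuda*).
Since the final sound of *fubima* is /a/ (a vowel), it takes -ker, giving *fubimaker*.
*okif* — final sound /f/ (a voiceless consonant) → -di → *okifdi*.
Since the final sound of *ifuw* is /w/ (a voiced consonant), it takes -al, giving *ifuwal*.

fubimaker, okifdi, ifuwal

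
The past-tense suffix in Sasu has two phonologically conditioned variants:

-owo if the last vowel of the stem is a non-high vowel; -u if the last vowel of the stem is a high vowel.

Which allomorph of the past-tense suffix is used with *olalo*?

-owo

*olalo* — last vowel /o/ (a non-high vowel) → -owo.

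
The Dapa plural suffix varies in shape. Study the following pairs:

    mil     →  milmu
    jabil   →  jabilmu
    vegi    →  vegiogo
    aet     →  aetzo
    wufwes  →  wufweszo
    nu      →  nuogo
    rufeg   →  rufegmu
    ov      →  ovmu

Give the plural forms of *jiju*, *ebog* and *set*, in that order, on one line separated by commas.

The pattern is voicing of the final sound: -zo when the stem ends in a voiceless consonant (*aet*, *wufwes*); -mu when the stem ends in a voiced consonant (*mil*, *jabil*, *rufeg*, *ov*); -ogo when the stem ends in a vowel (*vegi*, *nu*).
The final sound of *jiju* is /u/, which is a vowel, so the suffix is -ogo, giving *jijuogo*.
*ebog*: final sound = /g/, a voiced consonant → -mu → *ebogmu*.
The final sound of *set* is /t/, which is a voiceless consonant, so the suffix is -zo, giving *setzo*.

jijuogo, ebogmu, setzo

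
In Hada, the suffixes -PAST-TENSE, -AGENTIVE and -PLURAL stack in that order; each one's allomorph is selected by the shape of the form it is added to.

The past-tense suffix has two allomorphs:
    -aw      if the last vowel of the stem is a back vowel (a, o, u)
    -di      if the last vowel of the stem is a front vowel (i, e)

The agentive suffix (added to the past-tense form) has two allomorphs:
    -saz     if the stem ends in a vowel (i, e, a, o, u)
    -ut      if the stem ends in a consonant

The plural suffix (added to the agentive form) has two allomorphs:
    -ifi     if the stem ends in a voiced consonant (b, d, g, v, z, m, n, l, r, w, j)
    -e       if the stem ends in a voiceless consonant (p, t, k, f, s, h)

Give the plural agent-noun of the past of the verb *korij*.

The last vowel of *korij* is /i/, which is a front vowel, so the past-tense suffix is -di, giving *korijdi*.
The final sound of the past-tense form *korijdi* is /i/, which is a vowel, so the agentive suffix is -saz, giving *korijdisaz*.
The agentive form *korijdisaz* — final consonant /z/ (voiced) → -ifi → *korijdisazifi*.

korijdisazifi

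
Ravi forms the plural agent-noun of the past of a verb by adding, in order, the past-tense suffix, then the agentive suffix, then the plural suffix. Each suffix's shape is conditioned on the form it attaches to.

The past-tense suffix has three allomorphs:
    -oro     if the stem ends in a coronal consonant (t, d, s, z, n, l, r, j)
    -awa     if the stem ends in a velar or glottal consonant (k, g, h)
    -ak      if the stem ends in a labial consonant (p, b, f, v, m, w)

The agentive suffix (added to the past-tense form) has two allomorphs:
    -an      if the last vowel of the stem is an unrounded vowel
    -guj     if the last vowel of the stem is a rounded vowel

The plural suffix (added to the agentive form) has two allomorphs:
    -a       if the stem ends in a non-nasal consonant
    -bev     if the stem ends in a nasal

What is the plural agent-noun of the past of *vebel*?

vebeloroguja

The final consonant of *vebel* is /l/, which is coronal, so the past-tense suffix is -oro, giving *vebeloro*.
The last vowel of the past-tense form *vebeloro* is /o/, which is a rounded vowel, so the agentive suffix is -guj, giving *vebeloroguj*.
The agentive form *vebeloroguj*: final consonant = /j/, non-nasal → -a → *vebeloroguja*.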